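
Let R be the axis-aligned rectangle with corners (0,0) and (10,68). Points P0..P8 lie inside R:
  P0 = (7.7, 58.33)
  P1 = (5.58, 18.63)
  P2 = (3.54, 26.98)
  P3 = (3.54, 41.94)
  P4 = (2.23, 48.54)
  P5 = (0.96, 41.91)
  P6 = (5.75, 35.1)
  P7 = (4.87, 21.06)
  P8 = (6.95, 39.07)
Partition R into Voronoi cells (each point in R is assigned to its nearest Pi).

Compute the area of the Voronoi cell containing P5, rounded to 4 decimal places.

Area of P5's cell: 18.8946

1. box [0,10]×[0,68]: [(0, 0) (10, 0) (10, 68) (0, 68)]
2. ⊥bis P5·P0 via (4.33,50.12): [(0, 51.8974) (0, 0) (10, 0) (10, 47.7926)]  |A|=498.4498
3. ⊥bis P5·P1 via (3.27,30.27): [(0, 51.8974) (0, 29.6211) (10, 31.6056) (10, 47.7926)]  |A|=192.3166
4. ⊥bis P5·P2 via (2.25,34.445): [(0, 51.8974) (0, 34.0562) (10, 35.7842) (10, 47.7926)]  |A|=149.2476
5. ⊥bis P5·P3 via (2.25,41.925): [(2.1443, 51.0172) (0, 51.8974) (0, 34.0562) (2.3368, 34.46)]  |A|=38.5125
6. ⊥bis P5·P4 via (1.595,45.225): [(2.213, 45.1066) (0, 45.5305) (0, 34.0562) (2.3368, 34.46)]  |A|=25.1609
7. ⊥bis P5·P6 via (3.355,38.505): [(2.2984, 37.7618) (2.213, 45.1066) (0, 45.5305) (0, 36.1452)]  |A|=18.8946
8. ⊥bis P5·P7 via (2.915,31.485): [(2.2984, 37.7618) (2.213, 45.1066) (0, 45.5305) (0, 36.1452)]  |A|=18.8946
9. ⊥bis P5·P8 via (3.955,40.49): [(2.2984, 37.7618) (2.213, 45.1066) (0, 45.5305) (0, 36.1452)]  |A|=18.8946
10. canonical 4-gon: [(2.2984, 37.7618) (2.213, 45.1066) (0, 45.5305) (0, 36.1452)]
11. shoelace: 18.8946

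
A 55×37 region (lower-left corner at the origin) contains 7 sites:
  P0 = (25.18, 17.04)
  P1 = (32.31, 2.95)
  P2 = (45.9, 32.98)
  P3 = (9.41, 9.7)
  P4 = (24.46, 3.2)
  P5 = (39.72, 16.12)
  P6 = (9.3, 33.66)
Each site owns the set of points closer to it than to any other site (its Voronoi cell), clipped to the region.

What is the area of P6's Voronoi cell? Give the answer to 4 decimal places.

1. box [0,55]×[0,37]: [(0, 0) (55, 0) (55, 37) (0, 37)]
2. ⊥bis P6·P0 via (17.24,25.35): [(0, 8.8776) (29.4329, 37) (0, 37)]  |A|=413.8616
3. ⊥bis P6·P1 via (20.805,18.305): [(0, 8.8776) (29.4329, 37) (0, 37)]  |A|=413.8616
4. ⊥bis P6·P2 via (27.6,33.32): [(0, 8.8776) (27.6365, 35.2836) (27.6684, 37) (0, 37)]  |A|=412.3473
5. ⊥bis P6·P3 via (9.355,21.68): [(0, 21.6371) (13.4185, 21.6987) (27.6365, 35.2836) (27.6684, 37) (0, 37)]  |A|=326.7409
6. ⊥bis P6·P4 via (16.88,18.43): [(0, 21.6371) (13.4185, 21.6987) (27.6365, 35.2836) (27.6684, 37) (0, 37)]  |A|=326.7409
7. ⊥bis P6·P5 via (24.51,24.89): [(0, 21.6371) (13.4185, 21.6987) (27.6365, 35.2836) (27.6684, 37) (0, 37)]  |A|=326.7409
8. canonical 5-gon: [(0, 21.6371) (13.4185, 21.6987) (27.6365, 35.2836) (27.6684, 37) (0, 37)]
9. shoelace: 326.7409

Area of P6's cell: 326.7409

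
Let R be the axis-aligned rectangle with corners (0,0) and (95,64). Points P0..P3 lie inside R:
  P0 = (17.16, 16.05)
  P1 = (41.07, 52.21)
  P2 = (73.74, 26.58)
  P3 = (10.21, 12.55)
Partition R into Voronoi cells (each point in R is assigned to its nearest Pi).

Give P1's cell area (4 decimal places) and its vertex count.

1. box [0,95]×[0,64]: [(0, 0) (95, 0) (95, 64) (0, 64)]
2. ⊥bis P1·P0 via (29.115,34.13): [(0, 53.3816) (80.7311, 0) (95, 0) (95, 64) (0, 64)]  |A|=3925.2205
3. ⊥bis P1·P2 via (57.405,39.395): [(0, 53.3816) (45.0226, 23.6114) (76.7079, 64) (0, 64)]  |A|=1788.0939
4. ⊥bis P1·P3 via (25.64,32.38): [(0, 53.3816) (45.0226, 23.6114) (76.7079, 64) (0, 64)]  |A|=1788.0939
5. canonical 4-gon: [(0, 53.3816) (45.0226, 23.6114) (76.7079, 64) (0, 64)]
6. shoelace: 1788.0939

Area of P1's cell: 1788.0939 (4 vertices)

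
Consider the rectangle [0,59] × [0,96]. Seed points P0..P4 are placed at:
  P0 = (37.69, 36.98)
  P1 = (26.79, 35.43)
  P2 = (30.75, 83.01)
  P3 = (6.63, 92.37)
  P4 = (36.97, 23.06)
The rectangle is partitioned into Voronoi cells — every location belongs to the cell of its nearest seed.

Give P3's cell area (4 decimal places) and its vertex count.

1. box [0,59]×[0,96]: [(0, 0) (59, 0) (59, 96) (0, 96)]
2. ⊥bis P3·P0 via (22.16,64.675): [(0, 52.2488) (59, 85.3331) (59, 96) (0, 96)]  |A|=1605.3362
3. ⊥bis P3·P1 via (16.71,63.9): [(0, 57.9837) (27.7461, 67.8074) (59, 85.3331) (59, 96) (0, 96)]  |A|=1525.7749
4. ⊥bis P3·P2 via (18.69,87.69): [(0, 57.9837) (8.303, 60.9234) (21.9148, 96) (0, 96)]  |A|=542.1717
5. ⊥bis P3·P4 via (21.8,57.715): [(0, 57.9837) (8.303, 60.9234) (21.9148, 96) (0, 96)]  |A|=542.1717
6. canonical 4-gon: [(0, 57.9837) (8.303, 60.9234) (21.9148, 96) (0, 96)]
7. shoelace: 542.1717

Area of P3's cell: 542.1717 (4 vertices)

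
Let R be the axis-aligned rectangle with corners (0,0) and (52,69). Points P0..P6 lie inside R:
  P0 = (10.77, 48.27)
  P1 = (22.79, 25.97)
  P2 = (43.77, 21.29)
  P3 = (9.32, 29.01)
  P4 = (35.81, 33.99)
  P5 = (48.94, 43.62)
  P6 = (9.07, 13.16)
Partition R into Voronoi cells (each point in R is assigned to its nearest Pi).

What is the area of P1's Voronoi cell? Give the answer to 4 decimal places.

Area of P1's cell: 368.5697

1. box [0,52]×[0,69]: [(0, 0) (52, 0) (52, 69) (0, 69)]
2. ⊥bis P1·P0 via (16.78,37.12): [(0, 28.0754) (0, 0) (52, 0) (52, 56.1041)]  |A|=2188.6646
3. ⊥bis P1·P2 via (33.28,23.63): [(38.9555, 49.0729) (0, 28.0754) (0, 0) (28.0089, 0)]  |A|=1234.0836
4. ⊥bis P1·P3 via (16.055,27.49): [(38.9555, 49.0729) (18.429, 38.0088) (9.8509, 0) (28.0089, 0)]  |A|=788.1739
5. ⊥bis P1·P4 via (29.3,29.98): [(33.2618, 23.5483) (22.8775, 40.4066) (18.429, 38.0088) (9.8509, 0) (28.0089, 0)]  |A|=607.6525
6. ⊥bis P1·P5 via (35.865,34.795): [(33.2618, 23.5483) (22.8775, 40.4066) (18.429, 38.0088) (9.8509, 0) (28.0089, 0)]  |A|=607.6525
7. ⊥bis P1·P6 via (15.93,19.565): [(29.2023, 5.3499) (33.2618, 23.5483) (22.8775, 40.4066) (18.429, 38.0088) (14.5903, 20.9999)]  |A|=368.5697
8. canonical 5-gon: [(29.2023, 5.3499) (33.2618, 23.5483) (22.8775, 40.4066) (18.429, 38.0088) (14.5903, 20.9999)]
9. shoelace: 368.5697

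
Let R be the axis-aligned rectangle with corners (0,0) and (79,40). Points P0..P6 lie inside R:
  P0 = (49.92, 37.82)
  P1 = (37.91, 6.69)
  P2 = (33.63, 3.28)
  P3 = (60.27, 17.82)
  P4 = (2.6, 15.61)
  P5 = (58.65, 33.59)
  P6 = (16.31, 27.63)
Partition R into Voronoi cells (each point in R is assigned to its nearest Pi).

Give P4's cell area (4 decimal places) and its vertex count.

Area of P4's cell: 382.8573 (4 vertices)

1. box [0,79]×[0,40]: [(0, 0) (79, 0) (79, 40) (0, 40)]
2. ⊥bis P4·P0 via (26.26,26.715): [(0, 0) (38.7989, 0) (20.0246, 40) (0, 40)]  |A|=1176.4694
3. ⊥bis P4·P1 via (20.255,11.15): [(0, 0) (17.4383, 0) (24.9124, 29.5862) (20.0246, 40) (0, 40)]  |A|=860.4795
4. ⊥bis P4·P2 via (18.115,9.445): [(0, 0) (14.362, 0) (22.8076, 21.2545) (24.9124, 29.5862) (20.0246, 40) (0, 40)]  |A|=827.7865
5. ⊥bis P4·P3 via (31.435,16.715): [(0, 0) (14.362, 0) (22.8076, 21.2545) (24.9124, 29.5862) (20.0246, 40) (0, 40)]  |A|=827.7865
6. ⊥bis P4·P5 via (30.625,24.6): [(0, 0) (14.362, 0) (22.8076, 21.2545) (24.9124, 29.5862) (20.0246, 40) (0, 40)]  |A|=827.7865
7. ⊥bis P4·P6 via (9.455,21.62): [(0, 32.4044) (0, 0) (14.362, 0) (18.7432, 11.0259)]  |A|=382.8573
8. canonical 4-gon: [(0, 32.4044) (0, 0) (14.362, 0) (18.7432, 11.0259)]
9. shoelace: 382.8573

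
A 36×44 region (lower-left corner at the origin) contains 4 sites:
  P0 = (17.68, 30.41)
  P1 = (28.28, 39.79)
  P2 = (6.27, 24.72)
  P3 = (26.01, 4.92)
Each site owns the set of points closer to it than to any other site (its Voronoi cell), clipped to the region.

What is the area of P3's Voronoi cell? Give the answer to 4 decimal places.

1. box [0,36]×[0,44]: [(0, 0) (36, 0) (36, 44) (0, 44)]
2. ⊥bis P3·P0 via (21.845,17.665): [(0, 10.5262) (0, 0) (36, 0) (36, 22.2908)]  |A|=590.7051
3. ⊥bis P3·P1 via (27.145,22.355): [(34.6929, 21.8636) (0, 10.5262) (0, 0) (36, 0) (36, 21.7785)]  |A|=590.3703
4. ⊥bis P3·P2 via (16.14,14.82): [(34.6929, 21.8636) (17.6033, 16.2788) (1.275, 0) (36, 0) (36, 21.7785)]  |A|=487.3455
5. canonical 5-gon: [(34.6929, 21.8636) (17.6033, 16.2788) (1.275, 0) (36, 0) (36, 21.7785)]
6. shoelace: 487.3455

Area of P3's cell: 487.3455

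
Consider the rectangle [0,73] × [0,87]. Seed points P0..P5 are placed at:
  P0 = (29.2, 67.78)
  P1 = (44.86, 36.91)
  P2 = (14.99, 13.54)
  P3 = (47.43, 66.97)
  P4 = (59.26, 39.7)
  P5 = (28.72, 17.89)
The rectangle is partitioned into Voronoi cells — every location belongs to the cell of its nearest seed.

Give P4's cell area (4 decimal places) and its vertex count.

1. box [0,73]×[0,87]: [(0, 0) (73, 0) (73, 87) (0, 87)]
2. ⊥bis P4·P0 via (44.23,53.74): [(0, 6.3912) (0, 0) (73, 0) (73, 84.5387)]  |A|=3318.9403
3. ⊥bis P4·P1 via (52.06,38.305): [(48.2381, 58.0308) (59.4816, 0) (73, 0) (73, 84.5387)]  |A|=1438.9091
4. ⊥bis P4·P2 via (37.125,26.62): [(48.2381, 58.0308) (59.4816, 0) (73, 0) (73, 84.5387)]  |A|=1438.9091
5. ⊥bis P4·P3 via (53.345,53.335): [(49.4734, 51.6554) (59.4816, 0) (73, 0) (73, 61.8615)]  |A|=1076.8469
6. ⊥bis P4·P5 via (43.99,28.795): [(49.4734, 51.6554) (57.5931, 9.7469) (64.5538, 0) (73, 0) (73, 61.8615)]  |A|=1052.1278
7. canonical 5-gon: [(49.4734, 51.6554) (57.5931, 9.7469) (64.5538, 0) (73, 0) (73, 61.8615)]
8. shoelace: 1052.1278

Area of P4's cell: 1052.1278 (5 vertices)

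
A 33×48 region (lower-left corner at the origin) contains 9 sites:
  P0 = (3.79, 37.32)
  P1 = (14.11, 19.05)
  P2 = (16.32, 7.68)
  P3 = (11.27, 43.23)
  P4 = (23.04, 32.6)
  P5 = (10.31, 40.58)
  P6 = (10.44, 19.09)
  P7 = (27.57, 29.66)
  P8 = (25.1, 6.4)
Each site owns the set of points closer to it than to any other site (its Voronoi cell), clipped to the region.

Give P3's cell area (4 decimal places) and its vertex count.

1. box [0,33]×[0,48]: [(0, 0) (33, 0) (33, 48) (0, 48)]
2. ⊥bis P3·P0 via (7.53,40.275): [(33, 8.0389) (33, 48) (1.4264, 48)]  |A|=630.8581
3. ⊥bis P3·P1 via (12.69,31.14): [(14.5729, 31.3612) (33, 33.5255) (33, 48) (1.4264, 48)]  |A|=396.0359
4. ⊥bis P3·P2 via (13.795,25.455): [(14.5729, 31.3612) (33, 33.5255) (33, 48) (1.4264, 48)]  |A|=396.0359
5. ⊥bis P3·P4 via (17.155,37.915): [(13.0158, 33.3319) (26.2632, 48) (1.4264, 48)]  |A|=182.1543
6. ⊥bis P3·P5 via (10.79,41.905): [(4.4184, 44.2132) (18.3011, 39.184) (26.2632, 48) (1.4264, 48)]  |A|=128.2424
7. ⊥bis P3·P6 via (10.855,31.16): [(4.4184, 44.2132) (18.3011, 39.184) (26.2632, 48) (1.4264, 48)]  |A|=128.2424
8. ⊥bis P3·P7 via (19.42,36.445): [(4.4184, 44.2132) (18.3011, 39.184) (26.2632, 48) (1.4264, 48)]  |A|=128.2424
9. ⊥bis P3·P8 via (18.185,24.815): [(4.4184, 44.2132) (18.3011, 39.184) (26.2632, 48) (1.4264, 48)]  |A|=128.2424
10. canonical 4-gon: [(4.4184, 44.2132) (18.3011, 39.184) (26.2632, 48) (1.4264, 48)]
11. shoelace: 128.2424

Area of P3's cell: 128.2424 (4 vertices)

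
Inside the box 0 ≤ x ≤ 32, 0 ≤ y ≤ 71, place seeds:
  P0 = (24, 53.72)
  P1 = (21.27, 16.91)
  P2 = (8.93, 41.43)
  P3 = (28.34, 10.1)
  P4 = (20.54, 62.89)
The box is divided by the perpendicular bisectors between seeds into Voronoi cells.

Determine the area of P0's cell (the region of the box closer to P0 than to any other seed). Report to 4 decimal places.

Area of P0's cell: 332.7762

1. box [0,32]×[0,71]: [(0, 0) (32, 0) (32, 71) (0, 71)]
2. ⊥bis P0·P1 via (22.635,35.315): [(0, 36.9937) (32, 34.6204) (32, 71) (0, 71)]  |A|=1126.1734
3. ⊥bis P0·P2 via (16.465,47.575): [(0, 67.7644) (26.7098, 35.0128) (32, 34.6204) (32, 71) (0, 71)]  |A|=715.2337
4. ⊥bis P0·P3 via (26.17,31.91): [(0, 67.7644) (26.7098, 35.0128) (32, 34.6204) (32, 71) (0, 71)]  |A|=715.2337
5. ⊥bis P0·P4 via (22.27,58.305): [(11.1394, 54.1052) (26.7098, 35.0128) (32, 34.6204) (32, 61.9763)]  |A|=332.7762
6. canonical 4-gon: [(11.1394, 54.1052) (26.7098, 35.0128) (32, 34.6204) (32, 61.9763)]
7. shoelace: 332.7762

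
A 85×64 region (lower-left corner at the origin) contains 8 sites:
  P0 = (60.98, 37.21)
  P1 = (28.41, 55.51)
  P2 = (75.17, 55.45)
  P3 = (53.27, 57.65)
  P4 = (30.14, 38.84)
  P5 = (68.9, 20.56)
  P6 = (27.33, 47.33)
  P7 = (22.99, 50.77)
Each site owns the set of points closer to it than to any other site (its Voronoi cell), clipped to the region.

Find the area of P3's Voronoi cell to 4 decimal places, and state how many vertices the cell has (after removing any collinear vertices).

1. box [0,85]×[0,64]: [(0, 0) (85, 0) (85, 64) (0, 64)]
2. ⊥bis P3·P0 via (57.125,47.43): [(0, 25.8824) (85, 57.9445) (85, 64) (0, 64)]  |A|=1877.3587
3. ⊥bis P3·P1 via (40.84,56.58): [(42.115, 41.7682) (85, 57.9445) (85, 64) (40.2013, 64)]  |A|=627.823
4. ⊥bis P3·P2 via (64.22,56.55): [(42.115, 41.7682) (63.5472, 49.8525) (64.9684, 64) (40.2013, 64)]  |A|=421.1702
5. ⊥bis P3·P4 via (41.705,48.245): [(41.54, 48.4479) (45.8319, 43.1702) (63.5472, 49.8525) (64.9684, 64) (40.2013, 64)]  |A|=408.3533
6. ⊥bis P3·P5 via (61.085,39.105): [(41.54, 48.4479) (45.8319, 43.1702) (63.5472, 49.8525) (64.9684, 64) (40.2013, 64)]  |A|=408.3533
7. ⊥bis P3·P6 via (40.3,52.49): [(41.4384, 49.6286) (42.2607, 47.5617) (45.8319, 43.1702) (63.5472, 49.8525) (64.9684, 64) (40.2013, 64)]  |A|=407.9729
8. ⊥bis P3·P7 via (38.13,54.21): [(41.4384, 49.6286) (42.2607, 47.5617) (45.8319, 43.1702) (63.5472, 49.8525) (64.9684, 64) (40.2013, 64)]  |A|=407.9729
9. canonical 6-gon: [(41.4384, 49.6286) (42.2607, 47.5617) (45.8319, 43.1702) (63.5472, 49.8525) (64.9684, 64) (40.2013, 64)]
10. shoelace: 407.9729

Area of P3's cell: 407.9729 (6 vertices)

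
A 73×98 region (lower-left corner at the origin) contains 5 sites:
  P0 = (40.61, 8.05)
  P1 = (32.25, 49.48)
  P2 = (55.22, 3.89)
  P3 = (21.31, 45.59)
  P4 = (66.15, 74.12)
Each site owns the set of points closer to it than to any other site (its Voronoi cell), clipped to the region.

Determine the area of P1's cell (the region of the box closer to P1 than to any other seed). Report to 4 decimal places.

Area of P1's cell: 1723.1092

1. box [0,73]×[0,98]: [(0, 0) (73, 0) (73, 98) (0, 98)]
2. ⊥bis P1·P0 via (36.43,28.765): [(0, 21.4139) (73, 36.1443) (73, 98) (0, 98)]  |A|=5053.1239
3. ⊥bis P1·P2 via (43.735,26.685): [(0, 21.4139) (55.5013, 32.6133) (73, 41.4298) (73, 98) (0, 98)]  |A|=5006.8791
4. ⊥bis P1·P3 via (26.78,47.535): [(33.6534, 28.2047) (55.5013, 32.6133) (73, 41.4298) (73, 98) (8.8359, 98)]  |A|=3409.8382
5. ⊥bis P1·P4 via (49.2,61.8): [(33.6534, 28.2047) (55.5013, 32.6133) (66.4168, 38.113) (22.8883, 98) (8.8359, 98)]  |A|=1723.1092
6. canonical 5-gon: [(33.6534, 28.2047) (55.5013, 32.6133) (66.4168, 38.113) (22.8883, 98) (8.8359, 98)]
7. shoelace: 1723.1092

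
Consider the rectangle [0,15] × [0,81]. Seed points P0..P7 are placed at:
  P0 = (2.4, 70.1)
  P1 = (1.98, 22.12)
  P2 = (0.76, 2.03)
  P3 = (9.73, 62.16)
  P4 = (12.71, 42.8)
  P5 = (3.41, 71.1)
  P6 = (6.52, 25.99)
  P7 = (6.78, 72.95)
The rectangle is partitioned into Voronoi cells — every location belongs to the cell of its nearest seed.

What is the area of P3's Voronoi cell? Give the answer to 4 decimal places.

Area of P3's cell: 214.0702

1. box [0,15]×[0,81]: [(0, 0) (15, 0) (15, 81) (0, 81)]
2. ⊥bis P3·P0 via (6.065,66.13): [(0, 60.531) (0, 0) (15, 0) (15, 74.3786)]  |A|=1011.8213
3. ⊥bis P3·P1 via (5.855,42.14): [(0, 60.531) (0, 43.2733) (15, 40.3699) (15, 74.3786)]  |A|=384.4973
4. ⊥bis P3·P2 via (5.245,32.095): [(0, 60.531) (0, 43.2733) (15, 40.3699) (15, 74.3786)]  |A|=384.4973
5. ⊥bis P3·P4 via (11.22,52.48): [(0, 60.531) (0, 50.753) (15, 53.0618) (15, 74.3786)]  |A|=233.2104
6. ⊥bis P3·P5 via (6.57,66.63): [(6.7263, 66.7405) (0, 60.531) (0, 50.753) (15, 53.0618) (15, 72.5895)]  |A|=225.8091
7. ⊥bis P3·P6 via (8.125,44.075): [(6.7263, 66.7405) (0, 60.531) (0, 50.753) (15, 53.0618) (15, 72.5895)]  |A|=225.8091
8. ⊥bis P3·P7 via (8.255,67.555): [(7.641, 67.3871) (6.7263, 66.7405) (0, 60.531) (0, 50.753) (15, 53.0618) (15, 69.3991)]  |A|=214.0702
9. canonical 6-gon: [(7.641, 67.3871) (6.7263, 66.7405) (0, 60.531) (0, 50.753) (15, 53.0618) (15, 69.3991)]
10. shoelace: 214.0702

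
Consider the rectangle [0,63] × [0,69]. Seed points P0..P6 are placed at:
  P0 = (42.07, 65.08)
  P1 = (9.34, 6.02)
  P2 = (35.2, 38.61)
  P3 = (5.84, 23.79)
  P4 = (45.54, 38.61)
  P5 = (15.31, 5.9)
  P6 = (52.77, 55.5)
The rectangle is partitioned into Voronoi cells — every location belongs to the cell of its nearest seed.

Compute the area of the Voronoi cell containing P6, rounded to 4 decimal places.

1. box [0,63]×[0,69]: [(0, 0) (63, 0) (63, 69) (0, 69)]
2. ⊥bis P6·P0 via (47.42,60.29): [(0, 7.3261) (0, 0) (63, 0) (63, 69) (55.2183, 69)]  |A|=2644.2365
3. ⊥bis P6·P1 via (31.055,30.76): [(25.414, 35.7113) (63, 2.721) (63, 69) (55.2183, 69)]  |A|=1375.1035
4. ⊥bis P6·P2 via (43.985,47.055): [(39.6282, 51.5872) (63, 27.2744) (63, 69) (55.2183, 69)]  |A|=555.3516
5. ⊥bis P6·P3 via (29.305,39.645): [(39.6282, 51.5872) (63, 27.2744) (63, 69) (55.2183, 69)]  |A|=555.3516
6. ⊥bis P6·P4 via (49.155,47.055): [(39.6282, 51.5872) (40.37, 50.8155) (63, 41.1285) (63, 69) (55.2183, 69)]  |A|=398.5935
7. ⊥bis P6·P5 via (34.04,30.7): [(39.6282, 51.5872) (40.37, 50.8155) (63, 41.1285) (63, 69) (55.2183, 69)]  |A|=398.5935
8. canonical 5-gon: [(39.6282, 51.5872) (40.37, 50.8155) (63, 41.1285) (63, 69) (55.2183, 69)]
9. shoelace: 398.5935

Area of P6's cell: 398.5935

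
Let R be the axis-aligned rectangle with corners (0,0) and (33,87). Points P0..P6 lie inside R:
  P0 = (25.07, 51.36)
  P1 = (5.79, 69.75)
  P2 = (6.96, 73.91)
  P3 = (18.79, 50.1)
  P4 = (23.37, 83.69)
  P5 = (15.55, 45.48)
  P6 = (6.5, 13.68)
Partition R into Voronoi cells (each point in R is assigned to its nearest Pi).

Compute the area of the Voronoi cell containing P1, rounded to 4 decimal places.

1. box [0,33]×[0,87]: [(0, 0) (33, 0) (33, 87) (0, 87)]
2. ⊥bis P1·P0 via (15.43,60.555): [(0, 44.3783) (33, 78.9753) (33, 87) (0, 87)]  |A|=835.6661
3. ⊥bis P1·P2 via (6.375,71.83): [(0, 73.623) (0, 44.3783) (21.9944, 67.4371)]  |A|=321.6095
4. ⊥bis P1·P3 via (12.29,59.925): [(0, 73.623) (0, 51.7942) (19.1717, 64.4778) (21.9944, 67.4371)]  |A|=250.5213
5. ⊥bis P1·P4 via (14.58,76.72): [(21.9255, 67.4564) (0, 73.623) (0, 51.7942) (19.1717, 64.4778) (21.9652, 67.4064)]  |A|=250.5199
6. ⊥bis P1·P5 via (10.67,57.615): [(21.9255, 67.4564) (0, 73.623) (0, 53.3241) (5.8972, 55.6956) (19.1717, 64.4778) (21.9652, 67.4064)]  |A|=246.0088
7. ⊥bis P1·P6 via (6.145,41.715): [(21.9255, 67.4564) (0, 73.623) (0, 53.3241) (5.8972, 55.6956) (19.1717, 64.4778) (21.9652, 67.4064)]  |A|=246.0088
8. canonical 6-gon: [(21.9255, 67.4564) (0, 73.623) (0, 53.3241) (5.8972, 55.6956) (19.1717, 64.4778) (21.9652, 67.4064)]
9. shoelace: 246.0088

Area of P1's cell: 246.0088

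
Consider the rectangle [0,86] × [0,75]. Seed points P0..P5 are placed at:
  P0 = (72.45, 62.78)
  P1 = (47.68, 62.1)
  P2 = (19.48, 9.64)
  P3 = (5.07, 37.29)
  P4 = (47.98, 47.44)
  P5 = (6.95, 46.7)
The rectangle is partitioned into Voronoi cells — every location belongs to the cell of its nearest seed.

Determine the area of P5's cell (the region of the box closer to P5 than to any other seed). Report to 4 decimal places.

1. box [0,86]×[0,75]: [(0, 0) (86, 0) (86, 75) (0, 75)]
2. ⊥bis P5·P0 via (39.7,54.74): [(0, 0) (53.1385, 0) (34.7262, 75) (0, 75)]  |A|=3294.9266
3. ⊥bis P5·P1 via (27.315,54.4): [(0, 0) (47.8836, 0) (19.5261, 75) (0, 75)]  |A|=2527.8663
4. ⊥bis P5·P2 via (13.215,28.17): [(0, 23.702) (34.5103, 35.3699) (19.5261, 75) (0, 75)]  |A|=1272.0648
5. ⊥bis P5·P3 via (6.01,41.995): [(0, 43.1957) (34.1295, 36.3771) (19.5261, 75) (0, 75)]  |A|=919.8097
6. ⊥bis P5·P4 via (27.465,47.07): [(0, 43.1957) (27.6344, 37.6747) (27.3337, 54.3506) (19.5261, 75) (0, 75)]  |A|=865.8499
7. canonical 5-gon: [(0, 43.1957) (27.6344, 37.6747) (27.3337, 54.3506) (19.5261, 75) (0, 75)]
8. shoelace: 865.8499

Area of P5's cell: 865.8499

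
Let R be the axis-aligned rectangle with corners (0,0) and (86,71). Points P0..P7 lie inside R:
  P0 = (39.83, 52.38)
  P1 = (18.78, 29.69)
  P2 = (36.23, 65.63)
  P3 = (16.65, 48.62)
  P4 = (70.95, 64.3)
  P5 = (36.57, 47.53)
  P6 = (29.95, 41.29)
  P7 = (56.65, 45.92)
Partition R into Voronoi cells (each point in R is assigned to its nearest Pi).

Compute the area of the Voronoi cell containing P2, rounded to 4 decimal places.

1. box [0,86]×[0,71]: [(0, 0) (86, 0) (86, 71) (0, 71)]
2. ⊥bis P2·P0 via (38.03,59.005): [(0, 48.6723) (82.1783, 71) (0, 71)]  |A|=917.425
3. ⊥bis P2·P1 via (27.505,47.66): [(0, 61.0145) (16.2992, 53.1008) (82.1783, 71) (0, 71)]  |A|=816.8409
4. ⊥bis P2·P3 via (26.44,57.125): [(27.3319, 56.0983) (82.1783, 71) (14.3862, 71)]  |A|=505.1071
5. ⊥bis P2·P4 via (53.59,64.965): [(27.3319, 56.0983) (53.5229, 63.2144) (53.8212, 71) (14.3862, 71)]  |A|=394.7186
6. ⊥bis P2·P5 via (36.4,56.58): [(27.0658, 56.4047) (28.5628, 56.4328) (53.5229, 63.2144) (53.8212, 71) (14.3862, 71)]  |A|=394.4856
7. ⊥bis P2·P6 via (33.09,53.46): [(27.0658, 56.4047) (28.5628, 56.4328) (53.5229, 63.2144) (53.8212, 71) (14.3862, 71)]  |A|=394.4856
8. ⊥bis P2·P7 via (46.44,55.775): [(27.0658, 56.4047) (28.5628, 56.4328) (53.5229, 63.2144) (53.8212, 71) (14.3862, 71)]  |A|=394.4856
9. canonical 5-gon: [(27.0658, 56.4047) (28.5628, 56.4328) (53.5229, 63.2144) (53.8212, 71) (14.3862, 71)]
10. shoelace: 394.4856

Area of P2's cell: 394.4856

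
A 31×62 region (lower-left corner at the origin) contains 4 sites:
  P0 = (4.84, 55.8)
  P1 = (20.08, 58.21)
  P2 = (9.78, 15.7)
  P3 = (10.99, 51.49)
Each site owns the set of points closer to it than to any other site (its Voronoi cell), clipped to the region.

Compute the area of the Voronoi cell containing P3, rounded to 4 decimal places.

Area of P3's cell: 463.7050

1. box [0,31]×[0,62]: [(0, 0) (31, 0) (31, 62) (0, 62)]
2. ⊥bis P3·P0 via (7.915,53.645): [(0, 42.351) (0, 0) (31, 0) (31, 62) (13.7703, 62)]  |A|=1786.7136
3. ⊥bis P3·P1 via (15.535,54.85): [(12.0568, 59.5549) (0, 42.351) (0, 0) (31, 0) (31, 33.9308)]  |A|=1499.7892
4. ⊥bis P3·P2 via (10.385,33.595): [(12.0568, 59.5549) (0, 42.351) (0, 33.9461) (31, 32.898) (31, 33.9308)]  |A|=463.705
5. canonical 5-gon: [(12.0568, 59.5549) (0, 42.351) (0, 33.9461) (31, 32.898) (31, 33.9308)]
6. shoelace: 463.705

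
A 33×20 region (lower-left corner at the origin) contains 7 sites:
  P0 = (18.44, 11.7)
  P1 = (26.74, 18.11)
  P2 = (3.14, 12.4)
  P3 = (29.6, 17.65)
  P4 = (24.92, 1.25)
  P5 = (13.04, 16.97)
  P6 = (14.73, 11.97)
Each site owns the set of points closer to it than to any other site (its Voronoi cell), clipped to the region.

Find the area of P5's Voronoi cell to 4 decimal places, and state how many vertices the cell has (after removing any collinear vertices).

Area of P5's cell: 67.0287 (5 vertices)

1. box [0,33]×[0,20]: [(0, 0) (33, 0) (33, 20) (0, 20)]
2. ⊥bis P5·P0 via (15.74,14.335): [(0, 0) (1.7501, 0) (21.2686, 20) (0, 20)]  |A|=230.1872
3. ⊥bis P5·P1 via (19.89,17.54): [(0, 0) (1.7501, 0) (19.8097, 18.5051) (19.6853, 20) (0, 20)]  |A|=229.0038
4. ⊥bis P5·P2 via (8.09,14.685): [(10.6562, 9.1258) (19.8097, 18.5051) (19.6853, 20) (5.6365, 20)]  |A|=83.8098
5. ⊥bis P5·P3 via (21.32,17.31): [(10.6562, 9.1258) (19.8097, 18.5051) (19.6853, 20) (5.6365, 20)]  |A|=83.8098
6. ⊥bis P5·P4 via (18.98,9.11): [(10.6562, 9.1258) (19.8097, 18.5051) (19.6853, 20) (5.6365, 20)]  |A|=83.8098
7. ⊥bis P5·P6 via (13.885,14.47): [(8.958, 12.8047) (16.8497, 15.4721) (19.8097, 18.5051) (19.6853, 20) (5.6365, 20)]  |A|=67.0287
8. canonical 5-gon: [(8.958, 12.8047) (16.8497, 15.4721) (19.8097, 18.5051) (19.6853, 20) (5.6365, 20)]
9. shoelace: 67.0287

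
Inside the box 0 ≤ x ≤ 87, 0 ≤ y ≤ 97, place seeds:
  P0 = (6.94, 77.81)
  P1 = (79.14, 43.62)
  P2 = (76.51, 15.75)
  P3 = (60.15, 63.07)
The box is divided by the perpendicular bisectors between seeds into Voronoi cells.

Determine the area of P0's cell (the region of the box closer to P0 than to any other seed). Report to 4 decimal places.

Area of P0's cell: 2504.1382

1. box [0,87]×[0,97]: [(0, 0) (87, 0) (87, 97) (0, 97)]
2. ⊥bis P0·P1 via (43.04,60.715): [(0, 0) (14.2887, 0) (60.2226, 97) (0, 97)]  |A|=3613.797
3. ⊥bis P0·P2 via (41.725,46.78): [(0, 0.0058) (30.4624, 34.1545) (60.2226, 97) (0, 97)]  |A|=3369.6981
4. ⊥bis P0·P3 via (33.545,70.44): [(0, 0.0058) (20.3544, 22.8234) (40.9025, 97) (0, 97)]  |A|=2504.1382
5. canonical 4-gon: [(0, 0.0058) (20.3544, 22.8234) (40.9025, 97) (0, 97)]
6. shoelace: 2504.1382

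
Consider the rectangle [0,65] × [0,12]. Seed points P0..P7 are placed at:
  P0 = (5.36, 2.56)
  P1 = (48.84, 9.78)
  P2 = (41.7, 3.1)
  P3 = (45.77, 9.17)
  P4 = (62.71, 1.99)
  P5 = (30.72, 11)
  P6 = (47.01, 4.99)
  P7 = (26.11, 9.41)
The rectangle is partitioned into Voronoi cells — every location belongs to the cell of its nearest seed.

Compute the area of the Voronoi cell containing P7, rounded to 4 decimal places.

Area of P7's cell: 169.4130

1. box [0,65]×[0,12]: [(0, 0) (65, 0) (65, 12) (0, 12)]
2. ⊥bis P7·P0 via (15.735,5.985): [(17.7108, 0) (65, 0) (65, 12) (13.7493, 12)]  |A|=591.2394
3. ⊥bis P7·P1 via (37.475,9.595): [(17.7108, 0) (37.6312, 0) (37.4359, 12) (13.7493, 12)]  |A|=261.6417
4. ⊥bis P7·P2 via (33.905,6.255): [(17.7108, 0) (31.3733, 0) (36.2303, 12) (13.7493, 12)]  |A|=216.8609
5. ⊥bis P7·P3 via (35.94,9.29): [(17.7108, 0) (31.3733, 0) (35.9651, 11.3448) (35.9731, 12) (13.7493, 12)]  |A|=216.7766
6. ⊥bis P7·P4 via (44.41,5.7): [(17.7108, 0) (31.3733, 0) (35.9651, 11.3448) (35.9731, 12) (13.7493, 12)]  |A|=216.7766
7. ⊥bis P7·P5 via (28.415,10.205): [(17.7108, 0) (31.3733, 0) (31.6764, 0.7489) (27.7959, 12) (13.7493, 12)]  |A|=169.413
8. ⊥bis P7·P6 via (36.56,7.2): [(17.7108, 0) (31.3733, 0) (31.6764, 0.7489) (27.7959, 12) (13.7493, 12)]  |A|=169.413
9. canonical 5-gon: [(17.7108, 0) (31.3733, 0) (31.6764, 0.7489) (27.7959, 12) (13.7493, 12)]
10. shoelace: 169.413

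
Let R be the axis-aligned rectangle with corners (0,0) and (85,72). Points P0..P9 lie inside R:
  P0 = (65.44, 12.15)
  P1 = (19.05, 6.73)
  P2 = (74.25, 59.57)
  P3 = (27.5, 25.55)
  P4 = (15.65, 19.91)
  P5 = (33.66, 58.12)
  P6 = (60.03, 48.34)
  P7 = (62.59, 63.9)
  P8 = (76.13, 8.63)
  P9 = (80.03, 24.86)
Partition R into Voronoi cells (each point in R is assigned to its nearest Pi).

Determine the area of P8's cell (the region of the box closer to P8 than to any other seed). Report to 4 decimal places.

Area of P8's cell: 246.4142

1. box [0,85]×[0,72]: [(0, 0) (85, 0) (85, 72) (0, 72)]
2. ⊥bis P8·P0 via (70.785,10.39): [(67.3638, 0) (85, 0) (85, 53.56)]  |A|=472.2977
3. ⊥bis P8·P1 via (47.59,7.68): [(67.3638, 0) (85, 0) (85, 53.56)]  |A|=472.2977
4. ⊥bis P8·P2 via (75.19,34.1): [(78.6341, 34.2271) (67.3638, 0) (85, 0) (85, 34.462)]  |A|=411.5097
5. ⊥bis P8·P3 via (51.815,17.09): [(78.6341, 34.2271) (67.3638, 0) (85, 0) (85, 34.462)]  |A|=411.5097
6. ⊥bis P8·P4 via (45.89,14.27): [(78.6341, 34.2271) (67.3638, 0) (85, 0) (85, 34.462)]  |A|=411.5097
7. ⊥bis P8·P5 via (54.895,33.375): [(78.6341, 34.2271) (67.3638, 0) (85, 0) (85, 34.462)]  |A|=411.5097
8. ⊥bis P8·P6 via (68.08,28.485): [(82.6041, 34.3736) (78.0781, 32.5386) (67.3638, 0) (85, 0) (85, 34.462)]  |A|=408.1988
9. ⊥bis P8·P7 via (69.36,36.265): [(82.6041, 34.3736) (78.0781, 32.5386) (67.3638, 0) (85, 0) (85, 34.462)]  |A|=408.1988
10. ⊥bis P8·P9 via (78.08,16.745): [(73.259, 17.9035) (67.3638, 0) (85, 0) (85, 15.0822)]  |A|=246.4142
11. canonical 4-gon: [(73.259, 17.9035) (67.3638, 0) (85, 0) (85, 15.0822)]
12. shoelace: 246.4142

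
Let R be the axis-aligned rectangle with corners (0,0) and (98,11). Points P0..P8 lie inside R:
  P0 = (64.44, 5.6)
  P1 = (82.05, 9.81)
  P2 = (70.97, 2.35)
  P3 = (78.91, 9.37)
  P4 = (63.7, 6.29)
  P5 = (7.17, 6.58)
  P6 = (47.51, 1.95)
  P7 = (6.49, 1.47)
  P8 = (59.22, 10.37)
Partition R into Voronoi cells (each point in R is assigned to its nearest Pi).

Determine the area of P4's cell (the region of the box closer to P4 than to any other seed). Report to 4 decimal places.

1. box [0,98]×[0,11]: [(0, 0) (98, 0) (98, 11) (0, 11)]
2. ⊥bis P4·P0 via (64.07,5.945): [(0, 0) (58.5267, 0) (68.7834, 11) (0, 11)]  |A|=700.2057
3. ⊥bis P4·P1 via (72.875,8.05): [(0, 0) (58.5267, 0) (68.7834, 11) (0, 11)]  |A|=700.2057
4. ⊥bis P4·P2 via (67.335,4.32): [(0, 0) (58.5267, 0) (68.7834, 11) (0, 11)]  |A|=700.2057
5. ⊥bis P4·P3 via (71.305,7.83): [(0, 0) (58.5267, 0) (68.7834, 11) (0, 11)]  |A|=700.2057
6. ⊥bis P4·P5 via (35.435,6.435): [(35.402, 0) (58.5267, 0) (68.7834, 11) (35.4584, 11)]  |A|=310.4735
7. ⊥bis P4·P6 via (55.605,4.12): [(56.7094, 0) (58.5267, 0) (68.7834, 11) (53.7607, 11)]  |A|=92.62
8. ⊥bis P4·P7 via (35.095,3.88): [(56.7094, 0) (58.5267, 0) (68.7834, 11) (53.7607, 11)]  |A|=92.62
9. ⊥bis P4·P8 via (61.46,8.33): [(56.0646, 2.4056) (56.7094, 0) (58.5267, 0) (68.7834, 11) (63.8916, 11)]  |A|=49.0855
10. canonical 5-gon: [(56.0646, 2.4056) (56.7094, 0) (58.5267, 0) (68.7834, 11) (63.8916, 11)]
11. shoelace: 49.0855

Area of P4's cell: 49.0855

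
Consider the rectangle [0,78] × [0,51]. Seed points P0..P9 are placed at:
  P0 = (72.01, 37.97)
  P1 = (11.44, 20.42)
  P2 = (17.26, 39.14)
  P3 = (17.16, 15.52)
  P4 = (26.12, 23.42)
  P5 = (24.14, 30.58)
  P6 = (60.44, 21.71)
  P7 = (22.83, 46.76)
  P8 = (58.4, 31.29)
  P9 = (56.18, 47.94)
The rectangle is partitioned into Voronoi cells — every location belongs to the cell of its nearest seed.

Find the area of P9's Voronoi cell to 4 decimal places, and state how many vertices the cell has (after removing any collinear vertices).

1. box [0,78]×[0,51]: [(0, 0) (78, 0) (78, 51) (0, 51)]
2. ⊥bis P9·P0 via (64.095,42.955): [(0, 0) (37.0412, 0) (69.1619, 51) (0, 51)]  |A|=2708.1789
3. ⊥bis P9·P1 via (33.81,34.18): [(46.0429, 14.2926) (69.1619, 51) (23.4639, 51)]  |A|=838.7279
4. ⊥bis P9·P2 via (36.72,43.54): [(41.7578, 21.259) (46.0429, 14.2926) (69.1619, 51) (35.0333, 51)]  |A|=666.685
5. ⊥bis P9·P3 via (36.67,31.73): [(40.4074, 27.2318) (48.2485, 17.7944) (69.1619, 51) (35.0333, 51)]  |A|=634.4557
6. ⊥bis P9·P4 via (41.15,35.68): [(37.4799, 40.1794) (51.5122, 22.9765) (69.1619, 51) (35.0333, 51)]  |A|=533.0763
7. ⊥bis P9·P5 via (40.16,39.26): [(35.9172, 47.0906) (43.9786, 32.2123) (51.5122, 22.9765) (69.1619, 51) (35.0333, 51)]  |A|=516.844
8. ⊥bis P9·P6 via (58.31,34.825): [(35.9172, 47.0906) (43.8366, 32.4744) (59.0503, 34.9452) (69.1619, 51) (35.0333, 51)]  |A|=434.7812
9. ⊥bis P9·P7 via (39.505,47.35): [(39.7655, 39.9881) (43.8366, 32.4744) (59.0503, 34.9452) (69.1619, 51) (39.3759, 51)]  |A|=406.488
10. ⊥bis P9·P8 via (57.29,39.615): [(39.7655, 39.9881) (41.1348, 37.461) (62.4224, 40.2993) (69.1619, 51) (39.3759, 51)]  |A|=313.0154
11. canonical 5-gon: [(39.7655, 39.9881) (41.1348, 37.461) (62.4224, 40.2993) (69.1619, 51) (39.3759, 51)]
12. shoelace: 313.0154

Area of P9's cell: 313.0154 (5 vertices)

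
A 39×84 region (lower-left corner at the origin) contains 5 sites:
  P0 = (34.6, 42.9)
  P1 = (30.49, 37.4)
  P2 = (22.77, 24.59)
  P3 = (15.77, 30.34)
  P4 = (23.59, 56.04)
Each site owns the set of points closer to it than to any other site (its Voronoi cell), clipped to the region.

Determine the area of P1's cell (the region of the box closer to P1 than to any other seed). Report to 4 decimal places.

Area of P1's cell: 229.9022

1. box [0,39]×[0,84]: [(0, 0) (39, 0) (39, 84) (0, 84)]
2. ⊥bis P1·P0 via (32.545,40.15): [(0, 64.47) (0, 0) (39, 0) (39, 35.3264)]  |A|=1946.0287
3. ⊥bis P1·P2 via (26.63,30.995): [(0, 64.47) (0, 47.0437) (39, 23.5402) (39, 35.3264)]  |A|=569.6437
4. ⊥bis P1·P3 via (23.13,33.87): [(13.176, 54.6239) (23.6466, 32.793) (39, 23.5402) (39, 35.3264)]  |A|=271.3321
5. ⊥bis P1·P4 via (27.04,46.72): [(24.8419, 45.9063) (18.4856, 43.5534) (23.6466, 32.793) (39, 23.5402) (39, 35.3264)]  |A|=229.9022
6. canonical 5-gon: [(24.8419, 45.9063) (18.4856, 43.5534) (23.6466, 32.793) (39, 23.5402) (39, 35.3264)]
7. shoelace: 229.9022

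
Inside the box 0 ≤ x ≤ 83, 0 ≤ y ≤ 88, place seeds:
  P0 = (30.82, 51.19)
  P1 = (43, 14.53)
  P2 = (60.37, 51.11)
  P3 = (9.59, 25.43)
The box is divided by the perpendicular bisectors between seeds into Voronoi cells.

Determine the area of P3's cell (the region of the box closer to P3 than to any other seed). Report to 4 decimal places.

1. box [0,83]×[0,88]: [(0, 0) (83, 0) (83, 88) (0, 88)]
2. ⊥bis P3·P0 via (20.205,38.31): [(0, 54.9619) (0, 0) (66.6895, 0)]  |A|=1832.6894
3. ⊥bis P3·P1 via (26.295,19.98): [(29.7175, 30.4703) (0, 54.9619) (0, 0) (19.7765, 0)]  |A|=1117.9626
4. ⊥bis P3·P2 via (34.98,38.27): [(29.7175, 30.4703) (0, 54.9619) (0, 0) (19.7765, 0)]  |A|=1117.9626
5. canonical 4-gon: [(29.7175, 30.4703) (0, 54.9619) (0, 0) (19.7765, 0)]
6. shoelace: 1117.9626

Area of P3's cell: 1117.9626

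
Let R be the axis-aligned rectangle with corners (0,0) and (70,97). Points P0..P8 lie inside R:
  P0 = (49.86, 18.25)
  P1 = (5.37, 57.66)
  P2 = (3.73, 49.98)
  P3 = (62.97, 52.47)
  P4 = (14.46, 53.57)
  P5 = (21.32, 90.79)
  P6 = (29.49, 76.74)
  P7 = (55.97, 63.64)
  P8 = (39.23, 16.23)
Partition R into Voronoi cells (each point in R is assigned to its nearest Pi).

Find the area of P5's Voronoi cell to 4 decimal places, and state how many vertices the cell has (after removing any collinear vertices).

Area of P5's cell: 610.5766 (4 vertices)

1. box [0,70]×[0,97]: [(0, 0) (70, 0) (70, 97) (0, 97)]
2. ⊥bis P5·P0 via (35.59,54.52): [(0, 40.5175) (70, 68.0582) (70, 97) (0, 97)]  |A|=2989.849
3. ⊥bis P5·P1 via (13.345,74.225): [(0, 80.6498) (45.872, 58.5653) (70, 68.0582) (70, 97) (0, 97)]  |A|=2069.3766
4. ⊥bis P5·P2 via (12.525,70.385): [(0, 80.6498) (45.872, 58.5653) (70, 68.0582) (70, 97) (0, 97)]  |A|=2069.3766
5. ⊥bis P5·P3 via (42.145,71.63): [(0, 80.6498) (34.9588, 63.8193) (65.4866, 97) (0, 97)]  |A|=1372.2374
6. ⊥bis P5·P4 via (17.89,72.18): [(0, 80.6498) (17.4083, 72.2688) (39.061, 68.278) (65.4866, 97) (0, 97)]  |A|=1315.7808
7. ⊥bis P5·P6 via (25.405,83.765): [(0, 80.6498) (10.9674, 75.3696) (48.1653, 97) (0, 97)]  |A|=610.5766
8. ⊥bis P5·P7 via (38.645,77.215): [(0, 80.6498) (10.9674, 75.3696) (48.1653, 97) (0, 97)]  |A|=610.5766
9. ⊥bis P5·P8 via (30.275,53.51): [(0, 80.6498) (10.9674, 75.3696) (48.1653, 97) (0, 97)]  |A|=610.5766
10. canonical 4-gon: [(0, 80.6498) (10.9674, 75.3696) (48.1653, 97) (0, 97)]
11. shoelace: 610.5766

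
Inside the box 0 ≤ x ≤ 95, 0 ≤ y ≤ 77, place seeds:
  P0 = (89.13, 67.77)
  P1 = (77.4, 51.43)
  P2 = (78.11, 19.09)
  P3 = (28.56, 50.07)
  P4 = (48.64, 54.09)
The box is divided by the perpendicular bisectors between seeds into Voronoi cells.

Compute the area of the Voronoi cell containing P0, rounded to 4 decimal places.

1. box [0,95]×[0,77]: [(0, 0) (95, 0) (95, 77) (0, 77)]
2. ⊥bis P0·P1 via (83.265,59.6): [(95, 51.1758) (95, 77) (59.0266, 77)]  |A|=464.4918
3. ⊥bis P0·P2 via (83.62,43.43): [(95, 51.1758) (95, 77) (59.0266, 77)]  |A|=464.4918
4. ⊥bis P0·P3 via (58.845,58.92): [(95, 51.1758) (95, 77) (59.0266, 77)]  |A|=464.4918
5. ⊥bis P0·P4 via (68.885,60.93): [(64.8737, 72.8025) (95, 51.1758) (95, 77) (63.4556, 77)]  |A|=455.1967
6. canonical 4-gon: [(64.8737, 72.8025) (95, 51.1758) (95, 77) (63.4556, 77)]
7. shoelace: 455.1967

Area of P0's cell: 455.1967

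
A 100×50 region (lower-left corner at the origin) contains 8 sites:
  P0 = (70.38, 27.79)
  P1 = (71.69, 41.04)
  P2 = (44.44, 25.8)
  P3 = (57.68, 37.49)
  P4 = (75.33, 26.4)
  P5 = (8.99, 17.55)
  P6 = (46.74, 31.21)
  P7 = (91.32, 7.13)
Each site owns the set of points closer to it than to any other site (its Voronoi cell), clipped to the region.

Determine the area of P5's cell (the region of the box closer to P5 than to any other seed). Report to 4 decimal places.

1. box [0,100]×[0,50]: [(0, 0) (100, 0) (100, 50) (0, 50)]
2. ⊥bis P5·P0 via (39.685,22.67): [(0, 0) (43.4664, 0) (35.1263, 50) (0, 50)]  |A|=1964.8175
3. ⊥bis P5·P1 via (40.34,29.295): [(0, 0) (43.4664, 0) (37.1674, 37.7634) (32.5831, 50) (0, 50)]  |A|=1949.2573
4. ⊥bis P5·P2 via (26.715,21.675): [(0, 0) (31.7593, 0) (20.1231, 50) (0, 50)]  |A|=1297.0599
5. ⊥bis P5·P3 via (33.335,27.52): [(0, 0) (31.7593, 0) (20.1231, 50) (0, 50)]  |A|=1297.0599
6. ⊥bis P5·P4 via (42.16,21.975): [(0, 0) (31.7593, 0) (20.1231, 50) (0, 50)]  |A|=1297.0599
7. ⊥bis P5·P6 via (27.865,24.38): [(0, 0) (31.7593, 0) (22.8784, 38.1606) (18.5943, 50) (0, 50)]  |A|=1288.0096
8. ⊥bis P5·P7 via (50.155,12.34): [(0, 0) (31.7593, 0) (22.8784, 38.1606) (18.5943, 50) (0, 50)]  |A|=1288.0096
9. canonical 5-gon: [(0, 0) (31.7593, 0) (22.8784, 38.1606) (18.5943, 50) (0, 50)]
10. shoelace: 1288.0096

Area of P5's cell: 1288.0096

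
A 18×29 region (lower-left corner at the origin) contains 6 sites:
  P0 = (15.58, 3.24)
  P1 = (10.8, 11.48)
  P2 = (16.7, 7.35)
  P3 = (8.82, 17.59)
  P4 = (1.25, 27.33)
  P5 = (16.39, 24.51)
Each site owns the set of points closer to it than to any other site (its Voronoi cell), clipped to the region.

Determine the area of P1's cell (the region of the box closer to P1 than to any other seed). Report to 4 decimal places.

1. box [0,18]×[0,29]: [(0, 0) (18, 0) (18, 29) (0, 29)]
2. ⊥bis P1·P0 via (13.19,7.36): [(0, 0) (0.5025, 0) (18, 10.1503) (18, 29) (0, 29)]  |A|=433.1977
3. ⊥bis P1·P2 via (13.75,9.415): [(0, 0) (0.5025, 0) (11.7109, 6.502) (18, 15.4864) (18, 29) (0, 29)]  |A|=416.4178
4. ⊥bis P1·P3 via (9.81,14.535): [(0, 11.356) (0, 0) (0.5025, 0) (11.7109, 6.502) (18, 15.4864) (18, 17.189)]  |A|=151.323
5. ⊥bis P1·P4 via (6.025,19.405): [(0, 11.356) (0, 0) (0.5025, 0) (11.7109, 6.502) (18, 15.4864) (18, 17.189)]  |A|=151.323
6. ⊥bis P1·P5 via (13.595,17.995): [(16.5608, 16.7227) (0, 11.356) (0, 0) (0.5025, 0) (11.7109, 6.502) (18, 15.4864) (18, 16.1052)]  |A|=150.5431
7. canonical 7-gon: [(16.5608, 16.7227) (0, 11.356) (0, 0) (0.5025, 0) (11.7109, 6.502) (18, 15.4864) (18, 16.1052)]
8. shoelace: 150.5431

Area of P1's cell: 150.5431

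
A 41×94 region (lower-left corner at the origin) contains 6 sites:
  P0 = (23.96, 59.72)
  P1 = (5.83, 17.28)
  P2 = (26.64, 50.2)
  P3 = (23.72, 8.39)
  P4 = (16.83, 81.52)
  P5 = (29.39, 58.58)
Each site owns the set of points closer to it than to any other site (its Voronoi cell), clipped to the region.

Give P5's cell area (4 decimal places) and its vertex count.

1. box [0,41]×[0,94]: [(0, 0) (41, 0) (41, 94) (0, 94)]
2. ⊥bis P5·P0 via (26.675,59.15): [(14.2568, 0) (41, 0) (41, 94) (33.9916, 94)]  |A|=1586.3279
3. ⊥bis P5·P1 via (17.61,37.93): [(21.7269, 35.5815) (41, 24.5869) (41, 94) (33.9916, 94)]  |A|=873.613
4. ⊥bis P5·P2 via (28.015,54.39): [(25.8264, 55.1082) (41, 50.1288) (41, 94) (33.9916, 94)]  |A|=469.1261
5. ⊥bis P5·P3 via (26.555,33.485): [(25.8264, 55.1082) (41, 50.1288) (41, 94) (33.9916, 94)]  |A|=469.1261
6. ⊥bis P5·P4 via (23.11,70.05): [(29.7236, 73.6711) (25.8264, 55.1082) (41, 50.1288) (41, 79.845)]  |A|=318.0808
7. canonical 4-gon: [(29.7236, 73.6711) (25.8264, 55.1082) (41, 50.1288) (41, 79.845)]
8. shoelace: 318.0808

Area of P5's cell: 318.0808 (4 vertices)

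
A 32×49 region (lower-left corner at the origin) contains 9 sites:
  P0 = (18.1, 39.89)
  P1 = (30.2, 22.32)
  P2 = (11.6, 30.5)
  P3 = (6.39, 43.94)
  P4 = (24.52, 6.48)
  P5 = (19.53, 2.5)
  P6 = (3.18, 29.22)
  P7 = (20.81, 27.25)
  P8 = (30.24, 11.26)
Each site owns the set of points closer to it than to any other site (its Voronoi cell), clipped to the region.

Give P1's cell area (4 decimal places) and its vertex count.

1. box [0,32]×[0,49]: [(0, 0) (32, 0) (32, 49) (0, 49)]
2. ⊥bis P1·P0 via (24.15,31.105): [(0, 14.4735) (0, 0) (32, 0) (32, 36.5111)]  |A|=815.7539
3. ⊥bis P1·P2 via (20.9,26.41): [(22.4499, 29.9342) (9.2853, 0) (32, 0) (32, 36.5111)]  |A|=514.3159
4. ⊥bis P1·P3 via (18.295,33.13): [(22.4499, 29.9342) (9.2853, 0) (32, 0) (32, 36.5111)]  |A|=514.3159
5. ⊥bis P1·P4 via (27.36,14.4): [(22.4499, 29.9342) (17.2176, 18.0369) (32, 12.7362) (32, 36.5111)]  |A|=215.3289
6. ⊥bis P1·P5 via (24.865,12.41): [(22.4499, 29.9342) (17.2176, 18.0369) (32, 12.7362) (32, 36.5111)]  |A|=215.3289
7. ⊥bis P1·P6 via (16.69,25.77): [(22.4499, 29.9342) (17.2176, 18.0369) (32, 12.7362) (32, 36.5111)]  |A|=215.3289
8. ⊥bis P1·P7 via (25.505,24.785): [(31.4698, 36.146) (21.2104, 16.6052) (32, 12.7362) (32, 36.5111)]  |A|=131.5685
9. ⊥bis P1·P8 via (30.22,16.79): [(31.4698, 36.146) (21.2905, 16.7577) (32, 16.7964) (32, 36.5111)]  |A|=108.8488
10. canonical 4-gon: [(31.4698, 36.146) (21.2905, 16.7577) (32, 16.7964) (32, 36.5111)]
11. shoelace: 108.8488

Area of P1's cell: 108.8488 (4 vertices)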